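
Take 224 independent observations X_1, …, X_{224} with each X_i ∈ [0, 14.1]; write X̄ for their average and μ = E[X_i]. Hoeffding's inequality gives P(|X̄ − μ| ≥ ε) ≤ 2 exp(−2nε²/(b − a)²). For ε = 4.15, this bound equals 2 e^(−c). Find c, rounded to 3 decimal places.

c = 2nε²/(b − a)² = 2·224·4.15² / 14.1² = 38.8093.

38.809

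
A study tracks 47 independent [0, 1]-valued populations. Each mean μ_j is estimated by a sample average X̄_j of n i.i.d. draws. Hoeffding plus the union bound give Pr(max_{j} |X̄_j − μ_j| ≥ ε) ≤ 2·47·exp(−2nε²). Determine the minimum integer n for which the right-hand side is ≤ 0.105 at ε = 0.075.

605

Need 2·47·exp(−2nε²) ≤ 0.105, i.e. exp(−2nε²) ≤ 0.105/94.
So 2nε² ≥ ln(94/0.105) = 6.797090.
Hence n ≥ 6.797090/(2·0.075²) = 604.186.
The smallest integer n is 605.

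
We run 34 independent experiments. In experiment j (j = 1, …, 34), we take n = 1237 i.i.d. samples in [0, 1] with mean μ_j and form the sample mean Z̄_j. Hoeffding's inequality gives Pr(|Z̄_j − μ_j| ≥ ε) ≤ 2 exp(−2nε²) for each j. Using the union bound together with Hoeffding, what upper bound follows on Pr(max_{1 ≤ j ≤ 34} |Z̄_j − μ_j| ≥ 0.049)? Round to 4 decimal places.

Per-experiment Hoeffding bound: 2·exp(−2·1237·0.049²) = 2·exp(−5.94007) = 0.0052637.
Union bound over 34 events: 34·0.0052637 = 0.17896.

0.1790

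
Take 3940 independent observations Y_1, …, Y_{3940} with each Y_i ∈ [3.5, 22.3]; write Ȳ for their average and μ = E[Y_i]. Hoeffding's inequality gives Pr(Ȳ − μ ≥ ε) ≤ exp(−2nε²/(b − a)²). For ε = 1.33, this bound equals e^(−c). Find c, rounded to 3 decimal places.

c = 2nε²/(b − a)² = 2·3940·1.33² / 18.8² = 39.4379.

39.438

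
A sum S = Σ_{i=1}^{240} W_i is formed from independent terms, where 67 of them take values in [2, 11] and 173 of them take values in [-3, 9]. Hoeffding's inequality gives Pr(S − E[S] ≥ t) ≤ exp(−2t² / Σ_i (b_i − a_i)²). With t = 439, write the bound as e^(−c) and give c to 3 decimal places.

Σ(b_i − a_i)² = 67·9² + 173·12² = 30339.
c = 2t² / 30339 = 2·439² / 30339 = 12.7045.

12.705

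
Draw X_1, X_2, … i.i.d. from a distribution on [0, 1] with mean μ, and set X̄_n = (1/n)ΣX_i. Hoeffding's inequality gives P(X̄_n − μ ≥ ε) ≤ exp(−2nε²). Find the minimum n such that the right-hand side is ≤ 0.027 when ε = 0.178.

Require exp(−2nε²) ≤ 0.027, i.e. 2nε² ≥ ln(1/0.027) = 3.611918.
So n ≥ 3.611918 / (2·0.178²) = 56.999.
The smallest integer n is 57.

57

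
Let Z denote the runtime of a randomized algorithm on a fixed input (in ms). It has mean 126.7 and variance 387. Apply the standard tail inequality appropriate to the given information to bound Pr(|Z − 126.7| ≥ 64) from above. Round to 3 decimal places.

Mean and variance are known, so Chebyshev's inequality applies.
Chebyshev: Pr(|Z − μ| ≥ t) ≤ Var(Z)/t².
Bound = 387 / 4096 = 0.0945.

0.094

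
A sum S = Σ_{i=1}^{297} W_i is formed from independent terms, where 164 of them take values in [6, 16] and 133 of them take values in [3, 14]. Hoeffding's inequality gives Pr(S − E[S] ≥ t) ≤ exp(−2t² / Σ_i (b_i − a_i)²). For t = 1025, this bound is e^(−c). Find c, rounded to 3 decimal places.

Σ(b_i − a_i)² = 164·10² + 133·11² = 32493.
c = 2t² / 32493 = 2·1025² / 32493 = 64.6678.

64.668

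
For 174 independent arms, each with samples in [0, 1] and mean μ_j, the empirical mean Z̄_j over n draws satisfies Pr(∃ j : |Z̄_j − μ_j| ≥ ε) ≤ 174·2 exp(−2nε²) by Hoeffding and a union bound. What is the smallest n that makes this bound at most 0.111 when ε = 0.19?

112

Need 2·174·exp(−2nε²) ≤ 0.111, i.e. exp(−2nε²) ≤ 0.111/348.
So 2nε² ≥ ln(348/0.111) = 8.050428.
Hence n ≥ 8.050428/(2·0.19²) = 111.502.
The smallest integer n is 112.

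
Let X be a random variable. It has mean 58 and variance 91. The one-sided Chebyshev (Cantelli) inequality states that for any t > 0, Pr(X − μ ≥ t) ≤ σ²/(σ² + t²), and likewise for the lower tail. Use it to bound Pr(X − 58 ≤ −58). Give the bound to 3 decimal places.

0.026

Here σ² = 91 and t = 58, so σ² + t² = 3455.
Cantelli's bound: 91/3455 = 0.0263.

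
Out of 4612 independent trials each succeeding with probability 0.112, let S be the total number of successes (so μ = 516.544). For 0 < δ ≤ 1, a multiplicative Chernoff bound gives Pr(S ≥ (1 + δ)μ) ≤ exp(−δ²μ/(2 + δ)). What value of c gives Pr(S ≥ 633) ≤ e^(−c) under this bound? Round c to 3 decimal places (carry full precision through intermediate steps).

Write 633 = (1 + δ)μ, so δ = 633/516.544 − 1 = 0.2254522…
Then the exponent is δ²μ/(2 + δ) = (633 − μ)² / (μ·(2 + δ)) = 11.797721.

11.798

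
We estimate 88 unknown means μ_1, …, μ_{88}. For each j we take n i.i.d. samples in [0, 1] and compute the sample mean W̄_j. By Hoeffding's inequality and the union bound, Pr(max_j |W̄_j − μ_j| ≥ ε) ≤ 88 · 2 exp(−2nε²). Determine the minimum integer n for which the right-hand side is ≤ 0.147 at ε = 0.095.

393

Need 2·88·exp(−2nε²) ≤ 0.147, i.e. exp(−2nε²) ≤ 0.147/176.
So 2nε² ≥ ln(176/0.147) = 7.087807.
Hence n ≥ 7.087807/(2·0.095²) = 392.676.
The smallest integer n is 393.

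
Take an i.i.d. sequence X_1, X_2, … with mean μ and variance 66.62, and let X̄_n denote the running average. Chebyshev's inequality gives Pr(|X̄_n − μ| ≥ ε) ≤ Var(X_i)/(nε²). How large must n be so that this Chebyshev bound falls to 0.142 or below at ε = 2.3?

Require 66.62/(n·2.3²) ≤ 0.142, i.e. n ≥ 66.62/(0.142·2.3²) = 88.687.
The smallest integer n is 89.

89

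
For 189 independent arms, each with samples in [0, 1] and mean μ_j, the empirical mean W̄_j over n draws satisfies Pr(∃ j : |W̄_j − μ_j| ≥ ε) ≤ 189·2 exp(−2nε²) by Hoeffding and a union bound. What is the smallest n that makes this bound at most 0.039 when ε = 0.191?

Need 2·189·exp(−2nε²) ≤ 0.039, i.e. exp(−2nε²) ≤ 0.039/378.
So 2nε² ≥ ln(378/0.039) = 9.179088.
Hence n ≥ 9.179088/(2·0.191²) = 125.806.
The smallest integer n is 126.

126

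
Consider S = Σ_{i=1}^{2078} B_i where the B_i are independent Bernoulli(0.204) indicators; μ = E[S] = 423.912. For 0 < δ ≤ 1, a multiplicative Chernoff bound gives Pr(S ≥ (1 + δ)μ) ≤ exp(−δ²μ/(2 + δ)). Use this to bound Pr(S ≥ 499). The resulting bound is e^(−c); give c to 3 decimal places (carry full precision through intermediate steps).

Write 499 = (1 + δ)μ, so δ = 499/423.912 − 1 = 0.1771311…
Then the exponent is δ²μ/(2 + δ) = (499 − μ)² / (μ·(2 + δ)) = 6.109150.

6.109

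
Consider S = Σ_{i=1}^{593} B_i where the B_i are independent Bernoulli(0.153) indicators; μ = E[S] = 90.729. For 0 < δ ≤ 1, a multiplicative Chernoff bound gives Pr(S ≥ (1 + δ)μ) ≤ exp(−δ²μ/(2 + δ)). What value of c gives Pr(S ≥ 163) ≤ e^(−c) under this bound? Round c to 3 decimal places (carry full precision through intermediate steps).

Write 163 = (1 + δ)μ, so δ = 163/90.729 − 1 = 0.796559…
Then the exponent is δ²μ/(2 + δ) = (163 − μ)² / (μ·(2 + δ)) = 20.585339.

20.585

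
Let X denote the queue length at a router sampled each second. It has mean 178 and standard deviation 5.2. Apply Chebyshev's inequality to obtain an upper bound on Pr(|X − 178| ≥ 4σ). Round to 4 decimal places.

Chebyshev: Pr(|X − μ| ≥ t) ≤ Var(X)/t².
Var(X) = σ² = 5.2² = 27.04.
t = 4·5.2 = 20.8.
Bound = 27.04 / 432.64 = 0.0625.

0.0625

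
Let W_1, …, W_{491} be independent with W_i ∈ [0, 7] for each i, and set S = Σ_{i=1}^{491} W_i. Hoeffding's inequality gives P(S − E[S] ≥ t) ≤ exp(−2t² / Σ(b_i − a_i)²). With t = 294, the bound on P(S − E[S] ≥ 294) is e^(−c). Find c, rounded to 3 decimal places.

Σ(b_i − a_i)² = 491·(7)² = 24059.
c = 2t²/24059 = 2·294²/24059 = 7.1853.

7.185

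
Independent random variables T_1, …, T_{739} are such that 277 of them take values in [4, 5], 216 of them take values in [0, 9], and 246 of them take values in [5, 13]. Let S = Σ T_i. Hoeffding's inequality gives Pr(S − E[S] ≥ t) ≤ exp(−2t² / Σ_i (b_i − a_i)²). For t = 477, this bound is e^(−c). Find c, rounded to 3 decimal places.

13.577

Σ(b_i − a_i)² = 277·1² + 216·9² + 246·8² = 33517.
c = 2t² / 33517 = 2·477² / 33517 = 13.5769.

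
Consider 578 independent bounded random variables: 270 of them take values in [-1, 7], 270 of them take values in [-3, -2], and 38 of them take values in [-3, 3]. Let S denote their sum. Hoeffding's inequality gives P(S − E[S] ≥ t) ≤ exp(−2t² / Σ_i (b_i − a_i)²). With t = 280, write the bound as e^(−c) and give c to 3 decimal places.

8.288

Σ(b_i − a_i)² = 270·8² + 270·1² + 38·6² = 18918.
c = 2t² / 18918 = 2·280² / 18918 = 8.2884.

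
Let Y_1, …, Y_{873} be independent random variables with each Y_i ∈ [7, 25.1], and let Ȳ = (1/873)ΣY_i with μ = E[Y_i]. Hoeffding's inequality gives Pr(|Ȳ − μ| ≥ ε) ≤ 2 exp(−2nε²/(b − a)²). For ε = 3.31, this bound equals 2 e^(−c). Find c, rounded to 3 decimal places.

c = 2nε²/(b − a)² = 2·873·3.31² / 18.1² = 58.3906.

58.391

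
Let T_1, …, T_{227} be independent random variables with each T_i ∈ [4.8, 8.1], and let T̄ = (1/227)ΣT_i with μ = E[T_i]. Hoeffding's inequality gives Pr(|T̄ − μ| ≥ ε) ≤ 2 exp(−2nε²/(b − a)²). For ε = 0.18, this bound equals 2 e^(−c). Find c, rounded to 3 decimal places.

c = 2nε²/(b − a)² = 2·227·0.18² / 3.3² = 1.3507.

1.351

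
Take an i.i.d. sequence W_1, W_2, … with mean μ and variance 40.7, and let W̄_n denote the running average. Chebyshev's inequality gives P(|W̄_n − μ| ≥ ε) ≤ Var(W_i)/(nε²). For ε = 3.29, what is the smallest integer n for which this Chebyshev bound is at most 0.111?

34

Require 40.7/(n·3.29²) ≤ 0.111, i.e. n ≥ 40.7/(0.111·3.29²) = 33.875.
The smallest integer n is 34.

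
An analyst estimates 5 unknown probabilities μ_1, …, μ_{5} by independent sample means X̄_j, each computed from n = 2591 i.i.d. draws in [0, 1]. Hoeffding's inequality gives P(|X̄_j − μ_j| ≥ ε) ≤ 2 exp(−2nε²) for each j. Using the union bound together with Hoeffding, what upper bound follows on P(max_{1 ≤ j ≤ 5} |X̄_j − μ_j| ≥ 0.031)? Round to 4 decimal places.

Per-experiment Hoeffding bound: 2·exp(−2·2591·0.031²) = 2·exp(−4.97990) = 0.013749.
Union bound over 5 events: 5·0.013749 = 0.06875.

0.0687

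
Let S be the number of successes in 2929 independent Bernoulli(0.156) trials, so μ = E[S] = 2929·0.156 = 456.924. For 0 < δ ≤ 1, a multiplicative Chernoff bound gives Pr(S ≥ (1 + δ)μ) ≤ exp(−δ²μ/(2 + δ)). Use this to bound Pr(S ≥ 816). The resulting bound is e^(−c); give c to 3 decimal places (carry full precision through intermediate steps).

101.291

Write 816 = (1 + δ)μ, so δ = 816/456.924 − 1 = 0.785855…
Then the exponent is δ²μ/(2 + δ) = (816 − μ)² / (μ·(2 + δ)) = 101.290866.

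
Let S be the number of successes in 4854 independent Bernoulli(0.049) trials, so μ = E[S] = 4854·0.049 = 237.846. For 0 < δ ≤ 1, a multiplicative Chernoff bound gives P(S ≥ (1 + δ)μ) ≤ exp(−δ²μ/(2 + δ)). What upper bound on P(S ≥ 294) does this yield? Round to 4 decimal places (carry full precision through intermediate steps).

0.0027

Write 294 = (1 + δ)μ, so δ = 294/237.846 − 1 = 0.2360939…
Then the exponent is δ²μ/(2 + δ) = (294 − μ)² / (μ·(2 + δ)) = 5.928919.
Bound = exp(−5.928919) = 0.00266.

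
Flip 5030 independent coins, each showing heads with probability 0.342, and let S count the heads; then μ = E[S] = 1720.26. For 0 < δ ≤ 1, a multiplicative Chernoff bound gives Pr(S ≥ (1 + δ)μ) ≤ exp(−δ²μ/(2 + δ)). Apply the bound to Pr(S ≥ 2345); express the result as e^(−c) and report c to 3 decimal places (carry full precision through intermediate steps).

Write 2345 = (1 + δ)μ, so δ = 2345/1720.26 − 1 = 0.363166…
Then the exponent is δ²μ/(2 + δ) = (2345 − μ)² / (μ·(2 + δ)) = 96.008636.

96.009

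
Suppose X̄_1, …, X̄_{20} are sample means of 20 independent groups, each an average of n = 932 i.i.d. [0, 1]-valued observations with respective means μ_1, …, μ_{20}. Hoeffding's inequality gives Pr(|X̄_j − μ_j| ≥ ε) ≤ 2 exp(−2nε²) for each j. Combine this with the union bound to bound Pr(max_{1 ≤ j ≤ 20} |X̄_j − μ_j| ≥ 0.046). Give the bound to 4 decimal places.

Per-experiment Hoeffding bound: 2·exp(−2·932·0.046²) = 2·exp(−3.94422) = 0.038732.
Union bound over 20 events: 20·0.038732 = 0.77465.

0.7746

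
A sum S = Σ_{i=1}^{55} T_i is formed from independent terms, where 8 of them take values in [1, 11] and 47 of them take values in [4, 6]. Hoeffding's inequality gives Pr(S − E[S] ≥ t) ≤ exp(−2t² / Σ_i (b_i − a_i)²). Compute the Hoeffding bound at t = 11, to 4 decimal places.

0.7828

Σ(b_i − a_i)² = 8·10² + 47·2² = 988.
Exponent = 2·11² / 988 = 0.24494.
Bound = exp(−0.24494) = 0.78275.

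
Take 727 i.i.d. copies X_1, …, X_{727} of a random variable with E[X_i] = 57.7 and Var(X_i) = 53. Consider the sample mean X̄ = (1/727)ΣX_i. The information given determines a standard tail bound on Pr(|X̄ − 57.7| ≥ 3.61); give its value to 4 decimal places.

With mean and variance of each term known, Chebyshev's inequality bounds the deviation of the sum (or sample mean).
Var(X̄) = Var(X_i)/n = 53/727 = 0.072902.
Chebyshev: Pr(|X̄ − 57.7| ≥ 3.61) ≤ Var(X̄)/(3.61)² = 53/(727·3.61²) = 0.0056.

0.0056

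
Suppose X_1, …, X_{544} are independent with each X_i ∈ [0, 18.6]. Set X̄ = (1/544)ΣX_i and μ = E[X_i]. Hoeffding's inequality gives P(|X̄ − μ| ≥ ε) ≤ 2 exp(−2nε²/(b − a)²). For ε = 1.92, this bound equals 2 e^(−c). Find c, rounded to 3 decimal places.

c = 2nε²/(b − a)² = 2·544·1.92² / 18.6² = 11.5933.

11.593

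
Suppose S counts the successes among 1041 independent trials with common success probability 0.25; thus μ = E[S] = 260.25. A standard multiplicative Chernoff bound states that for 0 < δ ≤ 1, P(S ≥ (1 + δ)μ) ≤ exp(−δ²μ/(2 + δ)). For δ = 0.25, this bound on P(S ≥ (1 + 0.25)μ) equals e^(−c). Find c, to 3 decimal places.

c = δ²μ/(2 + δ) = 0.25²·260.25/(2 + 0.25) = 7.2292.

7.229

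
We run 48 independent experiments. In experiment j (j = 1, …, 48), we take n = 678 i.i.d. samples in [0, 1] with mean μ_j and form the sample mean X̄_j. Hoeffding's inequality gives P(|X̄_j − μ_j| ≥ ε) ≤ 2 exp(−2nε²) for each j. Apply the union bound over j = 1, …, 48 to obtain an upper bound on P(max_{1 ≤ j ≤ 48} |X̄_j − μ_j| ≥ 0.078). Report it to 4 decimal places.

Per-experiment Hoeffding bound: 2·exp(−2·678·0.078²) = 2·exp(−8.24990) = 0.00052257.
Union bound over 48 events: 48·0.00052257 = 0.02508.

0.0251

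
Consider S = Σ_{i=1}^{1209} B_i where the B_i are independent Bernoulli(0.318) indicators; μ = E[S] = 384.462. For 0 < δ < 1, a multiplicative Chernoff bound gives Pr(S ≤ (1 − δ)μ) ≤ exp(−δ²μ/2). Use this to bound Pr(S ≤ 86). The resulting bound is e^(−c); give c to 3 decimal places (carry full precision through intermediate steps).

115.850

Write 86 = (1 − δ)μ, so δ = 1 − 86/384.462 = 0.7763108…
Then the exponent is δ²μ/2 = (μ − 86)²/(2μ) = 115.849636.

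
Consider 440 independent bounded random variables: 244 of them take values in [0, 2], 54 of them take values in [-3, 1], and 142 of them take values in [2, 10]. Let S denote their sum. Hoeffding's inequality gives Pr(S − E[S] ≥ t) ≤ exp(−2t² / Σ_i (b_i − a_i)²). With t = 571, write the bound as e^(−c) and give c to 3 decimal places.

Σ(b_i − a_i)² = 244·2² + 54·4² + 142·8² = 10928.
c = 2t² / 10928 = 2·571² / 10928 = 59.6708.

59.671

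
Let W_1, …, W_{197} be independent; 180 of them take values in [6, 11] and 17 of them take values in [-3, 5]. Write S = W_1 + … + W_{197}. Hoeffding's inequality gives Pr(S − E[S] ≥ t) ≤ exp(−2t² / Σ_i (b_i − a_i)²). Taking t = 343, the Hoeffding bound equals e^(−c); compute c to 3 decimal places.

Σ(b_i − a_i)² = 180·5² + 17·8² = 5588.
c = 2t² / 5588 = 2·343² / 5588 = 42.1077.

42.108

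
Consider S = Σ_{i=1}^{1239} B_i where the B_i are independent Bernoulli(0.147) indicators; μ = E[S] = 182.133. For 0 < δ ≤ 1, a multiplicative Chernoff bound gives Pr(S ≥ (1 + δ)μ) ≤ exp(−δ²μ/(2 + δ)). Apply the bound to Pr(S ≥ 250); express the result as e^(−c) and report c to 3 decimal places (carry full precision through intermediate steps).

10.659

Write 250 = (1 + δ)μ, so δ = 250/182.133 − 1 = 0.3726233…
Then the exponent is δ²μ/(2 + δ) = (250 − μ)² / (μ·(2 + δ)) = 10.658593.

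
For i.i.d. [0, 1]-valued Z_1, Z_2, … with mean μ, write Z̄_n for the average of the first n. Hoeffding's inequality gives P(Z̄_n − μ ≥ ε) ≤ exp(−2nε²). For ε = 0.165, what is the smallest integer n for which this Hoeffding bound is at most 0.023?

70

Require exp(−2nε²) ≤ 0.023, i.e. 2nε² ≥ ln(1/0.023) = 3.772261.
So n ≥ 3.772261 / (2·0.165²) = 69.279.
The smallest integer n is 70.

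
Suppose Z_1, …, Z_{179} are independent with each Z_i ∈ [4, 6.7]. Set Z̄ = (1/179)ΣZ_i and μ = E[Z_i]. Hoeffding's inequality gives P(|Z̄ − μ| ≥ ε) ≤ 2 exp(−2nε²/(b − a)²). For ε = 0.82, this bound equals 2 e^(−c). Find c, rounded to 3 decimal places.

33.020

c = 2nε²/(b − a)² = 2·179·0.82² / 2.7² = 33.0205.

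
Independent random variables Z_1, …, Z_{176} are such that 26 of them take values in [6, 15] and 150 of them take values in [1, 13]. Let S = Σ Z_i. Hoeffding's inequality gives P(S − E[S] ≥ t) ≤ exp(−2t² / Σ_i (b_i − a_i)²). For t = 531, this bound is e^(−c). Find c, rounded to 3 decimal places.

23.788

Σ(b_i − a_i)² = 26·9² + 150·12² = 23706.
c = 2t² / 23706 = 2·531² / 23706 = 23.7882.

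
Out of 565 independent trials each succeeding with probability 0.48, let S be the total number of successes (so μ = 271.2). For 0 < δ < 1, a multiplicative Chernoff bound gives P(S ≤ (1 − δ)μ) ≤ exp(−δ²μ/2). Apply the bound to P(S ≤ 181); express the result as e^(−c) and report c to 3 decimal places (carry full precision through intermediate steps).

15.000

Write 181 = (1 − δ)μ, so δ = 1 − 181/271.2 = 0.3325959…
Then the exponent is δ²μ/2 = (μ − 181)²/(2μ) = 15.000074.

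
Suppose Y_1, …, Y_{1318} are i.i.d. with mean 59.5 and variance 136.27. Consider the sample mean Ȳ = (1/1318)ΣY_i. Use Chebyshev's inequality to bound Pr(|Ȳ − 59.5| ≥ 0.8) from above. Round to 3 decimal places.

Var(Ȳ) = Var(Y_i)/n = 136.27/1318 = 0.10339.
Chebyshev: Pr(|Ȳ − 59.5| ≥ 0.8) ≤ Var(Ȳ)/(0.8)² = 136.27/(1318·0.8²) = 0.1615.

0.162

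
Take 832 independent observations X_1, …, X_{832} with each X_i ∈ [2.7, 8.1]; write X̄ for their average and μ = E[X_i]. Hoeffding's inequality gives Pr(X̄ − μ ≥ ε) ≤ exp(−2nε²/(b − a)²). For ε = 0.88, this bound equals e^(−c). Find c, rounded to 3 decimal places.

44.191

c = 2nε²/(b − a)² = 2·832·0.88² / 5.4² = 44.1907.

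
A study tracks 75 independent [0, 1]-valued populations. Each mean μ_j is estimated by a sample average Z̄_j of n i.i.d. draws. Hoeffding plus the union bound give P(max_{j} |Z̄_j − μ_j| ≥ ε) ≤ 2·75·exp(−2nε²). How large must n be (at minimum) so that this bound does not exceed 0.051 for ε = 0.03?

4437

Need 2·75·exp(−2nε²) ≤ 0.051, i.e. exp(−2nε²) ≤ 0.051/150.
So 2nε² ≥ ln(150/0.051) = 7.986565.
Hence n ≥ 7.986565/(2·0.03²) = 4436.981.
The smallest integer n is 4437.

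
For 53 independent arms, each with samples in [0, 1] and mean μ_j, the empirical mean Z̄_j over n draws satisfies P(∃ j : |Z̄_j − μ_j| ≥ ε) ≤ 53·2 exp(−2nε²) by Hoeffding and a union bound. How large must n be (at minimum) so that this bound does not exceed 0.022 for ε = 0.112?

Need 2·53·exp(−2nε²) ≤ 0.022, i.e. exp(−2nε²) ≤ 0.022/106.
So 2nε² ≥ ln(106/0.022) = 8.480152.
Hence n ≥ 8.480152/(2·0.112²) = 338.016.
The smallest integer n is 339.

339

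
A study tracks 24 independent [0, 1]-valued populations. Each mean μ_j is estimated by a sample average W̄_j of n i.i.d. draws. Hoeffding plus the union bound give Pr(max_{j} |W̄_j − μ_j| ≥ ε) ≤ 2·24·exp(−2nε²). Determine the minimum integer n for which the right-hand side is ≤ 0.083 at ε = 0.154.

Need 2·24·exp(−2nε²) ≤ 0.083, i.e. exp(−2nε²) ≤ 0.083/48.
So 2nε² ≥ ln(48/0.083) = 6.360116.
Hence n ≥ 6.360116/(2·0.154²) = 134.089.
The smallest integer n is 135.

135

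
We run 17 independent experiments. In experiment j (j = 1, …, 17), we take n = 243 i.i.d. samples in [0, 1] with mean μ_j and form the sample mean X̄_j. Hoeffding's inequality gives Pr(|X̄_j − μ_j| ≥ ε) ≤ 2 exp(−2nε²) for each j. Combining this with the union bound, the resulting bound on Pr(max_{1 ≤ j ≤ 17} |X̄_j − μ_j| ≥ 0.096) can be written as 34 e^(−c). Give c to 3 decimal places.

4.479

Union bound over the 17 events: Pr(max_{1 ≤ j ≤ 17} |X̄_j − μ_j| ≥ 0.096) ≤ 17·2·exp(−2nε²) = 34 exp(−2·243·0.096²).
So c = 2·243·0.096² = 4.4790.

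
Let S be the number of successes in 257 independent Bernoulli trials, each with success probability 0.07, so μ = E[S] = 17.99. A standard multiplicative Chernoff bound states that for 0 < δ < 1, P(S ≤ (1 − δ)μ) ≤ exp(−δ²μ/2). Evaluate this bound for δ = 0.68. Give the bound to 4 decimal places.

0.0156

Exponent = δ²μ/2 = 0.68²·17.99/2 = 4.1593.
Bound = exp(−4.1593) = 0.01562.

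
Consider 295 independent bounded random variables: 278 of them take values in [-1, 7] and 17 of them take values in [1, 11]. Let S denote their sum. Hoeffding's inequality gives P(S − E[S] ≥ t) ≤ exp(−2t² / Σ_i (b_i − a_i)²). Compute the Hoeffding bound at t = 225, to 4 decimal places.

0.0055

Σ(b_i − a_i)² = 278·8² + 17·10² = 19492.
Exponent = 2·225² / 19492 = 5.19444.
Bound = exp(−5.19444) = 0.00555.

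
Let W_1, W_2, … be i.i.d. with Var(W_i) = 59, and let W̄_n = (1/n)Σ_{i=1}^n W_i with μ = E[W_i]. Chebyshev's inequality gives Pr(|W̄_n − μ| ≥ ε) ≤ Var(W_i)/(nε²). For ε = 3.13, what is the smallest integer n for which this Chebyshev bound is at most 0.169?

Require 59/(n·3.13²) ≤ 0.169, i.e. n ≥ 59/(0.169·3.13²) = 35.635.
The smallest integer n is 36.

36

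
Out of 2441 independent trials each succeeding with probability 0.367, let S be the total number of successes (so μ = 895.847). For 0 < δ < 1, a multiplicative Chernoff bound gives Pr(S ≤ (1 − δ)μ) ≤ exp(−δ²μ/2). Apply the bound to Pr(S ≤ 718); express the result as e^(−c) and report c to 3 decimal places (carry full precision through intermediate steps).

Write 718 = (1 − δ)μ, so δ = 1 − 718/895.847 = 0.1985239…
Then the exponent is δ²μ/2 = (μ − 718)²/(2μ) = 17.653436.

17.653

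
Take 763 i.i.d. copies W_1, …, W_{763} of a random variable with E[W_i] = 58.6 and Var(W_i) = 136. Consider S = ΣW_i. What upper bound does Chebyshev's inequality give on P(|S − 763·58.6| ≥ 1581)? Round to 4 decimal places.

0.0415

Var(S) = n·Var(W_i) = 763·136 = 103768.
Chebyshev: P(|S − 763·58.6| ≥ 1581) ≤ Var(S)/1581² = 103768/2499561 = 0.0415.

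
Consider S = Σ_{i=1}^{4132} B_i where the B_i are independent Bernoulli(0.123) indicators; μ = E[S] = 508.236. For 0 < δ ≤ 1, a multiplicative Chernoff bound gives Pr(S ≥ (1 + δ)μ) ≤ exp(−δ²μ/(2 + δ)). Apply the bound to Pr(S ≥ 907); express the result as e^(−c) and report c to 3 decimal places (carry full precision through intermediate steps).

112.358

Write 907 = (1 + δ)μ, so δ = 907/508.236 − 1 = 0.784604…
Then the exponent is δ²μ/(2 + δ) = (907 − μ)² / (μ·(2 + δ)) = 112.357746.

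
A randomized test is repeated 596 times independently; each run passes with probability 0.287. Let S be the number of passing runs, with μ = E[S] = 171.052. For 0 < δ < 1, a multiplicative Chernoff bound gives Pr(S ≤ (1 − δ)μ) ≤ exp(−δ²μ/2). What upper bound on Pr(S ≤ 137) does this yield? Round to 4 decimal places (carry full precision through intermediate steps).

Write 137 = (1 − δ)μ, so δ = 1 − 137/171.052 = 0.199074…
Then the exponent is δ²μ/2 = (μ − 137)²/(2μ) = 3.389433.
Bound = exp(−3.389433) = 0.03373.

0.0337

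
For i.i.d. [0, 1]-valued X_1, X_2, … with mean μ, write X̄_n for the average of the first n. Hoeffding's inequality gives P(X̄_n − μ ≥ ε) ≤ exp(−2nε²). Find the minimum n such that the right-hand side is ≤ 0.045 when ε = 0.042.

Require exp(−2nε²) ≤ 0.045, i.e. 2nε² ≥ ln(1/0.045) = 3.101093.
So n ≥ 3.101093 / (2·0.042²) = 878.995.
The smallest integer n is 879.

879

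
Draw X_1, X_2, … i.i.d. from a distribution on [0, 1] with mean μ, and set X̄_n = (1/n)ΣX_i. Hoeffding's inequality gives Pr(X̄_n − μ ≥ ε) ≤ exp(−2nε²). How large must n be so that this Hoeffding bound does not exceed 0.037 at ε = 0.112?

132

Require exp(−2nε²) ≤ 0.037, i.e. 2nε² ≥ ln(1/0.037) = 3.296837.
So n ≥ 3.296837 / (2·0.112²) = 131.411.
The smallest integer n is 132.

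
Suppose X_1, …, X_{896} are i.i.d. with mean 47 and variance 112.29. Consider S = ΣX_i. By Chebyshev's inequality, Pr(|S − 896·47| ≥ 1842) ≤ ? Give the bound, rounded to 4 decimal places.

0.0297

Var(S) = n·Var(X_i) = 896·112.29 = 100611.84.
Chebyshev: Pr(|S − 896·47| ≥ 1842) ≤ Var(S)/1842² = 100611.84/3392964 = 0.0297.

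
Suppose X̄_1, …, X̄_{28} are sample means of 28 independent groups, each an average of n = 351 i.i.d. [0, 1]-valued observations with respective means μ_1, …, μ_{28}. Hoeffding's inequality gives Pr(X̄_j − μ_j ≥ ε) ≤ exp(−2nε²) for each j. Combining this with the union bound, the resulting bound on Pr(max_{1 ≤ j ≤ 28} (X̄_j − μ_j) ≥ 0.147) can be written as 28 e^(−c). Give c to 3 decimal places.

Union bound over the 28 events: Pr(max_{1 ≤ j ≤ 28} (X̄_j − μ_j) ≥ 0.147) ≤ 28·exp(−2nε²) = 28 exp(−2·351·0.147²).
So c = 2·351·0.147² = 15.1695.

15.170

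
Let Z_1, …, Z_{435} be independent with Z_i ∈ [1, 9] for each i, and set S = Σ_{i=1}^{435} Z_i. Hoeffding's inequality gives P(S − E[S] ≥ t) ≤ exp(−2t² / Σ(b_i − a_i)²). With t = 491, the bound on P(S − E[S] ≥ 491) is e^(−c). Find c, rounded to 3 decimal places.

17.319

Σ(b_i − a_i)² = 435·(8)² = 27840.
c = 2t²/27840 = 2·491²/27840 = 17.3190.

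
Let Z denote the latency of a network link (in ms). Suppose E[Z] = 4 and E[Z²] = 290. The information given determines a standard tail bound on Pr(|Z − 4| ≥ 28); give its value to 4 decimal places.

The first two moments determine the variance, so Chebyshev's inequality is the sharpest standard bound available.
Var(Z) = E[Z²] − (E[Z])² = 290 − 16 = 274.
Chebyshev's inequality: Pr(|Z − μ| ≥ t) ≤ Var(Z)/t² = 274/784 = 0.3495.

0.3495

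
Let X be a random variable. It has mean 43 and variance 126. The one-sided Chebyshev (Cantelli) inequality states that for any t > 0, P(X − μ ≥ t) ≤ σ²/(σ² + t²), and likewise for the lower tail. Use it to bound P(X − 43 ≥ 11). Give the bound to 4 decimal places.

0.5101

Here σ² = 126 and t = 11, so σ² + t² = 247.
Cantelli's bound: 126/247 = 0.5101.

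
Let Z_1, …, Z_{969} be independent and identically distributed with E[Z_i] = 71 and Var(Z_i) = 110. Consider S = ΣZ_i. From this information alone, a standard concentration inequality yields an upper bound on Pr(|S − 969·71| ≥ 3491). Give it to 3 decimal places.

With mean and variance of each term known, Chebyshev's inequality bounds the deviation of the sum (or sample mean).
Var(S) = n·Var(Z_i) = 969·110 = 106590.
Chebyshev: Pr(|S − 969·71| ≥ 3491) ≤ Var(S)/3491² = 106590/12187081 = 0.0087.

0.009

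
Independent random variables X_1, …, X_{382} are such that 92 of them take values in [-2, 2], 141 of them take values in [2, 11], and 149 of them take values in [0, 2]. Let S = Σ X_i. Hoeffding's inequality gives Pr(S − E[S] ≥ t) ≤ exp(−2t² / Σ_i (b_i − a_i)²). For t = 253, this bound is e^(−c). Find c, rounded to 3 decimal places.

9.491

Σ(b_i − a_i)² = 92·4² + 141·9² + 149·2² = 13489.
c = 2t² / 13489 = 2·253² / 13489 = 9.4905.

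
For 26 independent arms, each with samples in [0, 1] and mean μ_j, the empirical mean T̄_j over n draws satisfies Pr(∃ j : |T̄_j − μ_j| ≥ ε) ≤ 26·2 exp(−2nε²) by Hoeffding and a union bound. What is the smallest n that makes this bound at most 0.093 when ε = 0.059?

909

Need 2·26·exp(−2nε²) ≤ 0.093, i.e. exp(−2nε²) ≤ 0.093/52.
So 2nε² ≥ ln(52/0.093) = 6.326400.
Hence n ≥ 6.326400/(2·0.059²) = 908.704.
The smallest integer n is 909.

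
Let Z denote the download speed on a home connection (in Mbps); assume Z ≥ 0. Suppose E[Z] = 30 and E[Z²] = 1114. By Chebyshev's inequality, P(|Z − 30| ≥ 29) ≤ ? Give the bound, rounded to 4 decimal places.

Var(Z) = E[Z²] − (E[Z])² = 1114 − 900 = 214.
Chebyshev's inequality: P(|Z − μ| ≥ t) ≤ Var(Z)/t² = 214/841 = 0.2545.

0.2545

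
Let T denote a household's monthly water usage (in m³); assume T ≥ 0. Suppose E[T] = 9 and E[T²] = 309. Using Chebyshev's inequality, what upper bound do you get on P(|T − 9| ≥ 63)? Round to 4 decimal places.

0.0574

Var(T) = E[T²] − (E[T])² = 309 − 81 = 228.
Chebyshev's inequality: P(|T − μ| ≥ t) ≤ Var(T)/t² = 228/3969 = 0.0574.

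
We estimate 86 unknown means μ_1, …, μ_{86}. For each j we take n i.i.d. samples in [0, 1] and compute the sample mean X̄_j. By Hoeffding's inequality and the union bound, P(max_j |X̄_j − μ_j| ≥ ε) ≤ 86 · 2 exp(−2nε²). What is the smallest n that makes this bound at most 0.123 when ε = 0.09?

Need 2·86·exp(−2nε²) ≤ 0.123, i.e. exp(−2nε²) ≤ 0.123/172.
So 2nε² ≥ ln(172/0.123) = 7.243065.
Hence n ≥ 7.243065/(2·0.09²) = 447.103.
The smallest integer n is 448.

448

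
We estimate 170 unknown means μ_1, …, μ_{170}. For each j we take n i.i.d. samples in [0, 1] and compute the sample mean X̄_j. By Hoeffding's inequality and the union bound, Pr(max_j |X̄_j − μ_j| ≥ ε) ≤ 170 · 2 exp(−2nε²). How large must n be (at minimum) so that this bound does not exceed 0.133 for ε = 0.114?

Need 2·170·exp(−2nε²) ≤ 0.133, i.e. exp(−2nε²) ≤ 0.133/340.
So 2nε² ≥ ln(340/0.133) = 7.846352.
Hence n ≥ 7.846352/(2·0.114²) = 301.876.
The smallest integer n is 302.

302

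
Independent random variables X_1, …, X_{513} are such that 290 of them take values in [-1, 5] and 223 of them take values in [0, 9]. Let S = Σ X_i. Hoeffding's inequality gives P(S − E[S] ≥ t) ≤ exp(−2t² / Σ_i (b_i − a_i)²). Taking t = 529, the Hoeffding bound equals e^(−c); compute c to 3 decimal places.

19.636

Σ(b_i − a_i)² = 290·6² + 223·9² = 28503.
c = 2t² / 28503 = 2·529² / 28503 = 19.6359.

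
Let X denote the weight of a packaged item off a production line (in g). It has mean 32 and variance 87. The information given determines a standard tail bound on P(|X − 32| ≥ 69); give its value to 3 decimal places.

0.018

Mean and variance are known, so Chebyshev's inequality applies.
Chebyshev: P(|X − μ| ≥ t) ≤ Var(X)/t².
Bound = 87 / 4761 = 0.0183.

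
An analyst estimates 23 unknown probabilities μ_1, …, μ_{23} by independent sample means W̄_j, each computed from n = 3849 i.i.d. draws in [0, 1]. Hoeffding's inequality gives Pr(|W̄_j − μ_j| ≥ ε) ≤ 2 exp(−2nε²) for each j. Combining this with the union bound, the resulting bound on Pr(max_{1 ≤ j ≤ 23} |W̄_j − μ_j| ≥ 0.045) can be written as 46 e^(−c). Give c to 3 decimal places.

15.588

Union bound over the 23 events: Pr(max_{1 ≤ j ≤ 23} |W̄_j − μ_j| ≥ 0.045) ≤ 23·2·exp(−2nε²) = 46 exp(−2·3849·0.045²).
So c = 2·3849·0.045² = 15.5884.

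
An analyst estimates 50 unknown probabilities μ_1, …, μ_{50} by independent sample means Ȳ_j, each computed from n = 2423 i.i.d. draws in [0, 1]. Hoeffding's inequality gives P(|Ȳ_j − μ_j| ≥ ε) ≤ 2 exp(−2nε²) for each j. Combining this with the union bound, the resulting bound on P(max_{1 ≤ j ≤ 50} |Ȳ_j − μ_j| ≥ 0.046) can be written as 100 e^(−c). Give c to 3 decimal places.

Union bound over the 50 events: P(max_{1 ≤ j ≤ 50} |Ȳ_j − μ_j| ≥ 0.046) ≤ 50·2·exp(−2nε²) = 100 exp(−2·2423·0.046²).
So c = 2·2423·0.046² = 10.2541.

10.254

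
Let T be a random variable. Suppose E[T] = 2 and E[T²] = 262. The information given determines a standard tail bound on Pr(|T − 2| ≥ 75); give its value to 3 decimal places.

0.046

The first two moments determine the variance, so Chebyshev's inequality is the sharpest standard bound available.
Var(T) = E[T²] − (E[T])² = 262 − 4 = 258.
Chebyshev's inequality: Pr(|T − μ| ≥ t) ≤ Var(T)/t² = 258/5625 = 0.0459.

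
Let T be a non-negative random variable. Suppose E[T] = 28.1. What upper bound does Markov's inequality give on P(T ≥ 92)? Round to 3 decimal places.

Markov's inequality: for a non-negative random variable, P(T ≥ a) ≤ E[T]/a.
Here E[T] = 28.1 and a = 92, so the bound is 28.1/92 = 0.3054.

0.305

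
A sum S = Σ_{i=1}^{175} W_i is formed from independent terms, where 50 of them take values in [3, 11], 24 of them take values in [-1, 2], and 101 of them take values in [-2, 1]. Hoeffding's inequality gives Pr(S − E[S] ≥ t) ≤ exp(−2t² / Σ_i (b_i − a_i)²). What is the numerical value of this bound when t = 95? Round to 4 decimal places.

Σ(b_i − a_i)² = 50·8² + 24·3² + 101·3² = 4325.
Exponent = 2·95² / 4325 = 4.17341.
Bound = exp(−4.17341) = 0.01540.

0.0154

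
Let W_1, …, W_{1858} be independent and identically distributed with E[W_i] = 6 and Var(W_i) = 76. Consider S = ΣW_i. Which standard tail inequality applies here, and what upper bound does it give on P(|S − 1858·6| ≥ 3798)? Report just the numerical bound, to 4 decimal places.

With mean and variance of each term known, Chebyshev's inequality bounds the deviation of the sum (or sample mean).
Var(S) = n·Var(W_i) = 1858·76 = 141208.
Chebyshev: P(|S − 1858·6| ≥ 3798) ≤ Var(S)/3798² = 141208/14424804 = 0.0098.

0.0098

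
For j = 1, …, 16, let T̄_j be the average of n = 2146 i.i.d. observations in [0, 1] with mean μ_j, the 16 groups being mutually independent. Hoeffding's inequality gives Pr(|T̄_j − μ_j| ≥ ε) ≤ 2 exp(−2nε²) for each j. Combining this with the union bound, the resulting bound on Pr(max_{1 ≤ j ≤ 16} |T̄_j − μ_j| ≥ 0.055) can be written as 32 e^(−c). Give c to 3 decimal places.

Union bound over the 16 events: Pr(max_{1 ≤ j ≤ 16} |T̄_j − μ_j| ≥ 0.055) ≤ 16·2·exp(−2nε²) = 32 exp(−2·2146·0.055²).
So c = 2·2146·0.055² = 12.9833.

12.983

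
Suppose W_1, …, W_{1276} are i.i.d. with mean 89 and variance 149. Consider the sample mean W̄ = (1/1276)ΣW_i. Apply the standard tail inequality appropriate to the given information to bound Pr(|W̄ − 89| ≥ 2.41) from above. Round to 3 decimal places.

0.020

With mean and variance of each term known, Chebyshev's inequality bounds the deviation of the sum (or sample mean).
Var(W̄) = Var(W_i)/n = 149/1276 = 0.11677.
Chebyshev: Pr(|W̄ − 89| ≥ 2.41) ≤ Var(W̄)/(2.41)² = 149/(1276·2.41²) = 0.0201.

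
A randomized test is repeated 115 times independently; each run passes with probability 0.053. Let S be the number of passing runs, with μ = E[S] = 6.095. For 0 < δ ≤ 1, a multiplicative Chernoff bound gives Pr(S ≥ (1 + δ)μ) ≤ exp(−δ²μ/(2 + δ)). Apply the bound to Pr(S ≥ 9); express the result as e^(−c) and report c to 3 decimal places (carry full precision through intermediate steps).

Write 9 = (1 + δ)μ, so δ = 9/6.095 − 1 = 0.4766202…
Then the exponent is δ²μ/(2 + δ) = (9 − μ)² / (μ·(2 + δ)) = 0.559061.

0.559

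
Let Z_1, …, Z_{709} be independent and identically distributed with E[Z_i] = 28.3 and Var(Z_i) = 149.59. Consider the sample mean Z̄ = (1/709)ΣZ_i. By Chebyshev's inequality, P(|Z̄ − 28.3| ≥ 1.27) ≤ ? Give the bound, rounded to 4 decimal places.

0.1308

Var(Z̄) = Var(Z_i)/n = 149.59/709 = 0.21099.
Chebyshev: P(|Z̄ − 28.3| ≥ 1.27) ≤ Var(Z̄)/(1.27)² = 149.59/(709·1.27²) = 0.1308.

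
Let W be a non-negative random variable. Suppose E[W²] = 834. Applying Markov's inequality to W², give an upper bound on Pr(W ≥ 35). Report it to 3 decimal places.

0.681

Since W ≥ 0, the event {W ≥ 35} is the same as {W² ≥ 1225}.
Markov's inequality applied to W² gives Pr(W² ≥ 1225) ≤ E[W²]/1225 = 834/1225 = 0.6808.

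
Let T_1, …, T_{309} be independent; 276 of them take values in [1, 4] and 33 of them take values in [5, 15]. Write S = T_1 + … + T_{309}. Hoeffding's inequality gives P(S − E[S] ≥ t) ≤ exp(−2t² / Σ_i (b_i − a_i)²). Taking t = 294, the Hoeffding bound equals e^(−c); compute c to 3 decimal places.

29.888

Σ(b_i − a_i)² = 276·3² + 33·10² = 5784.
c = 2t² / 5784 = 2·294² / 5784 = 29.8880.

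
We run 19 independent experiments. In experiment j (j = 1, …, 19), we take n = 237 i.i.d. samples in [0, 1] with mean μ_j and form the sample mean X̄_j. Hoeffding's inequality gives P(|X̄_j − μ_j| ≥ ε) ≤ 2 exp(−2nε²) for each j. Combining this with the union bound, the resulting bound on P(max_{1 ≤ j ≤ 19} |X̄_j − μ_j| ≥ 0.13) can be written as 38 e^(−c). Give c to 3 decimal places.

Union bound over the 19 events: P(max_{1 ≤ j ≤ 19} |X̄_j − μ_j| ≥ 0.13) ≤ 19·2·exp(−2nε²) = 38 exp(−2·237·0.13²).
So c = 2·237·0.13² = 8.0106.

8.011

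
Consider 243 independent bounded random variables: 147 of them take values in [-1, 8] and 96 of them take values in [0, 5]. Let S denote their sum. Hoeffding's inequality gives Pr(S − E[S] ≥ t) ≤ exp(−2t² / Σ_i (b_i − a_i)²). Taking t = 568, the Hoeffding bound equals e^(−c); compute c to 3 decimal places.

45.100

Σ(b_i − a_i)² = 147·9² + 96·5² = 14307.
c = 2t² / 14307 = 2·568² / 14307 = 45.1002.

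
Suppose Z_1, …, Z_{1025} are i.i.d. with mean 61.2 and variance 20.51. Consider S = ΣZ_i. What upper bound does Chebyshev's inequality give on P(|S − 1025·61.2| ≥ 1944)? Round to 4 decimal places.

0.0056

Var(S) = n·Var(Z_i) = 1025·20.51 = 21022.75.
Chebyshev: P(|S − 1025·61.2| ≥ 1944) ≤ Var(S)/1944² = 21022.75/3779136 = 0.0056.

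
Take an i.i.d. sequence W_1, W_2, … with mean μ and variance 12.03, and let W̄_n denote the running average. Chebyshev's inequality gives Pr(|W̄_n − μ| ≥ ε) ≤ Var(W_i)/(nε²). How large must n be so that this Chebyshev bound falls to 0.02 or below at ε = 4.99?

25

Require 12.03/(n·4.99²) ≤ 0.02, i.e. n ≥ 12.03/(0.02·4.99²) = 24.157.
The smallest integer n is 25.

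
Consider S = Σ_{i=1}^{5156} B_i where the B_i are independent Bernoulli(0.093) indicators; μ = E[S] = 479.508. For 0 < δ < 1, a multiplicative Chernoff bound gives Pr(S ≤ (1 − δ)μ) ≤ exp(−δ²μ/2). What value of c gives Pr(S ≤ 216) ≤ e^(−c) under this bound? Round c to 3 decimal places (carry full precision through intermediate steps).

72.404

Write 216 = (1 − δ)μ, so δ = 1 − 216/479.508 = 0.5495383…
Then the exponent is δ²μ/2 = (μ − 216)²/(2μ) = 72.403866.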